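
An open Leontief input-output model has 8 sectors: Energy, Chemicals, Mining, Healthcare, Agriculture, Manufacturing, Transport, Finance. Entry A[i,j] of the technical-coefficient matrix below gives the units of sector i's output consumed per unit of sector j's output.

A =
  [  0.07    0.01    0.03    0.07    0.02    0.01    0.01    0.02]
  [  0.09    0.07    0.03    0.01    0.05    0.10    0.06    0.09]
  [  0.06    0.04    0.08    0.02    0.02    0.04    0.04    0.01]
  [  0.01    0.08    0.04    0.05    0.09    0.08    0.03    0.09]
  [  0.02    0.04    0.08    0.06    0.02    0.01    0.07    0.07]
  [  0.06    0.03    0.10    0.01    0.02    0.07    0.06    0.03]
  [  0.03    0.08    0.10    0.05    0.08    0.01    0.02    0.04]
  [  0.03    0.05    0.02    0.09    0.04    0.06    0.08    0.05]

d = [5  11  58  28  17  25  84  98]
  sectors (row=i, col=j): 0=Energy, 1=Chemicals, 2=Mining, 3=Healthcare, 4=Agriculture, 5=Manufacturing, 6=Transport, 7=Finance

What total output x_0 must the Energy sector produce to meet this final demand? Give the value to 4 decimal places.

18.4186

Form M = I − A:
  [  0.93   -0.01   -0.03   -0.07   -0.02   -0.01   -0.01   -0.02]
  [ -0.09    0.93   -0.03   -0.01   -0.05   -0.10   -0.06   -0.09]
  [ -0.06   -0.04    0.92   -0.02   -0.02   -0.04   -0.04   -0.01]
  [ -0.01   -0.08   -0.04    0.95   -0.09   -0.08   -0.03   -0.09]
  [ -0.02   -0.04   -0.08   -0.06    0.98   -0.01   -0.07   -0.07]
  [ -0.06   -0.03   -0.10   -0.01   -0.02    0.93   -0.06   -0.03]
  [ -0.03   -0.08   -0.10   -0.05   -0.08   -0.01    0.98   -0.04]
  [ -0.03   -0.05   -0.02   -0.09   -0.04   -0.06   -0.08    0.95]
Leontief inverse L = M⁻¹:
  [  1.0869    0.0283    0.0501    0.0891    0.0370    0.0277    0.0251    0.0392]
  [  0.1306    1.1073    0.0779    0.0467    0.0811    0.1380    0.0984    0.1274]
  [  0.0859    0.0626    1.1108    0.0395    0.0387    0.0619    0.0603    0.0305]
  [  0.0459    0.1199    0.0869    1.0843    0.1221    0.1210    0.0714    0.1318]
  [  0.0470    0.0732    0.1160    0.0879    1.0484    0.0397    0.0979    0.1001]
  [  0.0910    0.0573    0.1396    0.0340    0.0423    1.0962    0.0857    0.0534]
  [  0.0623    0.1139    0.1391    0.0784    0.1070    0.0429    1.0524    0.0745]
  [  0.0603    0.0881    0.0627    0.1213    0.0736    0.0954    0.1122    1.0876]
Total output x = L · d:
  x_0 = 1.0869·5 + 0.0283·11 + 0.0501·58 + 0.0891·28 + 0.0370·17 + 0.0277·25 + 0.0251·84 + 0.0392·98 = 18.4186
  x_1 = 0.1306·5 + 1.1073·11 + 0.0779·58 + 0.0467·28 + 0.0811·17 + 0.1380·25 + 0.0984·84 + 0.1274·98 = 44.2351
  x_2 = 0.0859·5 + 0.0626·11 + 1.1108·58 + 0.0395·28 + 0.0387·17 + 0.0619·25 + 0.0603·84 + 0.0305·98 = 76.9128
  x_3 = 0.0459·5 + 0.1199·11 + 0.0869·58 + 1.0843·28 + 0.1221·17 + 0.1210·25 + 0.0714·84 + 0.1318·98 = 60.9685
  x_4 = 0.0470·5 + 0.0732·11 + 0.1160·58 + 0.0879·28 + 1.0484·17 + 0.0397·25 + 0.0979·84 + 0.1001·98 = 47.0839
  x_5 = 0.0910·5 + 0.0573·11 + 0.1396·58 + 0.0340·28 + 0.0423·17 + 1.0962·25 + 0.0857·84 + 0.0534·98 = 50.6872
  x_6 = 0.0623·5 + 0.1139·11 + 0.1391·58 + 0.0784·28 + 0.1070·17 + 0.0429·25 + 1.0524·84 + 0.0745·98 = 110.4311
  x_7 = 0.0603·5 + 0.0881·11 + 0.0627·58 + 0.1213·28 + 0.0736·17 + 0.0954·25 + 0.1122·84 + 1.0876·98 = 127.9461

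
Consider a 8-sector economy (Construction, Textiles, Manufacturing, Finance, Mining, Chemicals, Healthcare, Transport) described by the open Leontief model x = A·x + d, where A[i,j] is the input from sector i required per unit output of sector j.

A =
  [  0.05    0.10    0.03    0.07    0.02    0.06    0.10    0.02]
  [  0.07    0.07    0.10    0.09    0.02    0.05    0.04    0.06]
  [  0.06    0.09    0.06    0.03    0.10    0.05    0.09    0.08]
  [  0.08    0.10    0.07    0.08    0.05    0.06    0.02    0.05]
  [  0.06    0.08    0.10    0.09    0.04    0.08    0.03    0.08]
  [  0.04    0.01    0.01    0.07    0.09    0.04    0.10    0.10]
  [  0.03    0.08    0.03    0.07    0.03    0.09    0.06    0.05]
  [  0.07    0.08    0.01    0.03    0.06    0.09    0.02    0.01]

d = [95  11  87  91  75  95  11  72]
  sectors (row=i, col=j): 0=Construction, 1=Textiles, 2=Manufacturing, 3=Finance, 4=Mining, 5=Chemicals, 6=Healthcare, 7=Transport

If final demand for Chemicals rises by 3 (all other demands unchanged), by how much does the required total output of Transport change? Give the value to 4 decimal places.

0.4015

Form M = I − A:
  [  0.95   -0.10   -0.03   -0.07   -0.02   -0.06   -0.10   -0.02]
  [ -0.07    0.93   -0.10   -0.09   -0.02   -0.05   -0.04   -0.06]
  [ -0.06   -0.09    0.94   -0.03   -0.10   -0.05   -0.09   -0.08]
  [ -0.08   -0.10   -0.07    0.92   -0.05   -0.06   -0.02   -0.05]
  [ -0.06   -0.08   -0.10   -0.09    0.96   -0.08   -0.03   -0.08]
  [ -0.04   -0.01   -0.01   -0.07   -0.09    0.96   -0.10   -0.10]
  [ -0.03   -0.08   -0.03   -0.07   -0.03   -0.09    0.94   -0.05]
  [ -0.07   -0.08   -0.01   -0.03   -0.06   -0.09   -0.02    0.99]
Leontief inverse L = M⁻¹:
  [  1.0990    0.1648    0.0755    0.1305    0.0607    0.1149    0.1496    0.0690]
  [  0.1273    1.1453    0.1503    0.1530    0.0706    0.1106    0.0963    0.1136]
  [  0.1217    0.1717    1.1174    0.1027    0.1527    0.1211    0.1502    0.1405]
  [  0.1390    0.1759    0.1240    1.1471    0.0996    0.1214    0.0769    0.1056]
  [  0.1242    0.1618    0.1559    0.1606    1.0978    0.1477    0.0922    0.1413]
  [  0.0899    0.0769    0.0526    0.1286    0.1325    1.1004    0.1450    0.1464]
  [  0.0786    0.1408    0.0727    0.1276    0.0730    0.1432    1.1075    0.0987]
  [  0.1107    0.1309    0.0482    0.0814    0.0946    0.1338    0.0634    1.0526]
Total output x = L · d:
  x_0 = 1.0990·95 + 0.1648·11 + 0.0755·87 + 0.1305·91 + 0.0607·75 + 0.1149·95 + 0.1496·11 + 0.0690·72 = 146.7478
  x_1 = 0.1273·95 + 1.1453·11 + 0.1503·87 + 0.1530·91 + 0.0706·75 + 0.1106·95 + 0.0963·11 + 0.1136·72 = 76.7205
  x_2 = 0.1217·95 + 0.1717·11 + 1.1174·87 + 0.1027·91 + 0.1527·75 + 0.1211·95 + 0.1502·11 + 0.1405·72 = 154.7407
  x_3 = 0.1390·95 + 0.1759·11 + 0.1240·87 + 1.1471·91 + 0.0996·75 + 0.1214·95 + 0.0769·11 + 0.1056·72 = 157.7670
  x_4 = 0.1242·95 + 0.1618·11 + 0.1559·87 + 0.1606·91 + 1.0978·75 + 0.1477·95 + 0.0922·11 + 0.1413·72 = 149.3189
  x_5 = 0.0899·95 + 0.0769·11 + 0.0526·87 + 0.1286·91 + 0.1325·75 + 1.1004·95 + 0.1450·11 + 0.1464·72 = 152.2762
  x_6 = 0.0786·95 + 0.1408·11 + 0.0727·87 + 0.1276·91 + 0.0730·75 + 0.1432·95 + 1.1075·11 + 0.0987·72 = 65.3227
  x_7 = 0.1107·95 + 0.1309·11 + 0.0482·87 + 0.0814·91 + 0.0946·75 + 0.1338·95 + 0.0634·11 + 1.0526·72 = 119.8594
Δx_7 = L[7,5] · Δd_5 = 0.1338 · 3 = 0.4015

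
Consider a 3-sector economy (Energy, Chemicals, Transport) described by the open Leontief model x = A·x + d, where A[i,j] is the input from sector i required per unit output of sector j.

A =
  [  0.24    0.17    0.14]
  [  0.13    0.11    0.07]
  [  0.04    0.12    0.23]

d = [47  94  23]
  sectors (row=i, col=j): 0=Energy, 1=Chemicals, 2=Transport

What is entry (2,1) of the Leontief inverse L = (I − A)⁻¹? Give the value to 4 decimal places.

Form M = I − A:
  [  0.76   -0.17   -0.14]
  [ -0.13    0.89   -0.07]
  [ -0.04   -0.12    0.77]
Leontief inverse L = M⁻¹:
  [  1.3820    0.3016    0.2787]
  [  0.2101    1.1834    0.1458]
  [  0.1045    0.2001    1.3359]
Total output x = L · d:
  x_0 = 1.3820·47 + 0.3016·94 + 0.2787·23 = 99.7127
  x_1 = 0.2101·47 + 1.1834·94 + 0.1458·23 = 124.4651
  x_2 = 0.1045·47 + 0.2001·94 + 1.3359·23 = 54.4472

L[2,1] = 0.2001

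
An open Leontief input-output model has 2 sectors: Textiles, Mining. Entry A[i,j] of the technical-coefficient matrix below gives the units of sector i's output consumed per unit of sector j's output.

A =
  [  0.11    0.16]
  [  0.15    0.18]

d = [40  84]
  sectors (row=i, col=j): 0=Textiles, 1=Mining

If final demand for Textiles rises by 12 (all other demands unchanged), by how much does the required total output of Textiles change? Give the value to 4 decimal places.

13.9416

Form M = I − A:
  [  0.89   -0.16]
  [ -0.15    0.82]
Leontief inverse L = M⁻¹:
  [  1.1618    0.2267]
  [  0.2125    1.2610]
Total output x = L · d:
  x_0 = 1.1618·40 + 0.2267·84 = 65.5143
  x_1 = 0.2125·40 + 1.2610·84 = 114.4233
Δx_0 = L[0,0] · Δd_0 = 1.1618 · 12 = 13.9416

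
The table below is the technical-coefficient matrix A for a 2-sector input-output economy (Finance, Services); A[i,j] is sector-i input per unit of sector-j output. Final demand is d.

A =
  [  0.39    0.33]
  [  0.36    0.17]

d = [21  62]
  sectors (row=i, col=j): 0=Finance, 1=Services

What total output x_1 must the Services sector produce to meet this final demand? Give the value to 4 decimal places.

Form M = I − A:
  [  0.61   -0.33]
  [ -0.36    0.83]
Leontief inverse L = M⁻¹:
  [  2.1419    0.8516]
  [  0.9290    1.5742]
Total output x = L · d:
  x_0 = 2.1419·21 + 0.8516·62 = 97.7806
  x_1 = 0.9290·21 + 1.5742·62 = 117.1097

117.1097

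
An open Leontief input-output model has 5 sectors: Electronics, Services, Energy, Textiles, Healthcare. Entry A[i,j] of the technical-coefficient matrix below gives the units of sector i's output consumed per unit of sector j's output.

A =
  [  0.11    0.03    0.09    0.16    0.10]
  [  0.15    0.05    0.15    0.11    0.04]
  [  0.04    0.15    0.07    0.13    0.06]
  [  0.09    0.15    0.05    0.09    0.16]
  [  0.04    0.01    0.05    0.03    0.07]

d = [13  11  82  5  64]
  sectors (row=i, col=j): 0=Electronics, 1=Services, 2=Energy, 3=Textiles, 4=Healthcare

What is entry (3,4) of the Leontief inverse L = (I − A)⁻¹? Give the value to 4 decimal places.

Form M = I − A:
  [  0.89   -0.03   -0.09   -0.16   -0.10]
  [ -0.15    0.95   -0.15   -0.11   -0.04]
  [ -0.04   -0.15    0.93   -0.13   -0.06]
  [ -0.09   -0.15   -0.05    0.91   -0.16]
  [ -0.04   -0.01   -0.05   -0.03    0.93]
Leontief inverse L = M⁻¹:
  [  1.1812    0.1028    0.1541    0.2482    0.1841]
  [  0.2274    1.1298    0.2223    0.2124    0.1239]
  [  0.1157    0.2189    1.1404    0.2141    0.1323]
  [  0.1721    0.2146    0.1276    1.1812    0.2392]
  [  0.0650    0.0353    0.0744    0.0626    1.0993]
Total output x = L · d:
  x_0 = 1.1812·13 + 0.1028·11 + 0.1541·82 + 0.2482·5 + 0.1841·64 = 42.1463
  x_1 = 0.2274·13 + 1.1298·11 + 0.2223·82 + 0.2124·5 + 0.1239·64 = 42.6075
  x_2 = 0.1157·13 + 0.2189·11 + 1.1404·82 + 0.2141·5 + 0.1323·64 = 106.9610
  x_3 = 0.1721·13 + 0.2146·11 + 0.1276·82 + 1.1812·5 + 0.2392·64 = 36.2789
  x_4 = 0.0650·13 + 0.0353·11 + 0.0744·82 + 0.0626·5 + 1.0993·64 = 78.0090

L[3,4] = 0.2392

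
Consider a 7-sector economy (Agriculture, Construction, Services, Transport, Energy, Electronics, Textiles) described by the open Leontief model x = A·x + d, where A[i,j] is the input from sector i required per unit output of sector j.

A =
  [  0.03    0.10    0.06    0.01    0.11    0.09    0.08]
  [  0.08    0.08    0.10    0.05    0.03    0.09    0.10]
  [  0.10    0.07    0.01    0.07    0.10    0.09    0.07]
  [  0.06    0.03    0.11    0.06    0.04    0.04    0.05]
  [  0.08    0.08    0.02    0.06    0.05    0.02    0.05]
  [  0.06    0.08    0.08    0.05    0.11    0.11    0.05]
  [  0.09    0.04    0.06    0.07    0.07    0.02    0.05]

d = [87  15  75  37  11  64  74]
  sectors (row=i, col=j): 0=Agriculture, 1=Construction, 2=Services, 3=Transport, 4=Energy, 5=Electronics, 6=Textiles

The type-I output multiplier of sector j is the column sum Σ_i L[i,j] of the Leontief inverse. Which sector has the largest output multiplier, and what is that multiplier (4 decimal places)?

Energy (1.9458)

Form M = I − A:
  [  0.97   -0.10   -0.06   -0.01   -0.11   -0.09   -0.08]
  [ -0.08    0.92   -0.10   -0.05   -0.03   -0.09   -0.10]
  [ -0.10   -0.07    0.99   -0.07   -0.10   -0.09   -0.07]
  [ -0.06   -0.03   -0.11    0.94   -0.04   -0.04   -0.05]
  [ -0.08   -0.08   -0.02   -0.06    0.95   -0.02   -0.05]
  [ -0.06   -0.08   -0.08   -0.05   -0.11    0.89   -0.05]
  [ -0.09   -0.04   -0.06   -0.07   -0.07   -0.02    0.95]
Leontief inverse L = M⁻¹:
  [  1.0960    0.1637    0.1133    0.0581    0.1738    0.1484    0.1379]
  [  0.1516    1.1492    0.1616    0.1022    0.1057    0.1586    0.1649]
  [  0.1641    0.1364    1.0703    0.1171    0.1679    0.1506    0.1300]
  [  0.1125    0.0798    0.1519    1.0985    0.0951    0.0885    0.0965]
  [  0.1258    0.1264    0.0637    0.0932    1.0961    0.0629    0.0945]
  [  0.1320    0.1518    0.1406    0.1029    0.1840    1.1779    0.1146]
  [  0.1409    0.0909    0.1040    0.1072    0.1232    0.0662    1.0973]
Total output x = L · d:
  x_0 = 1.0960·87 + 0.1637·15 + 0.1133·75 + 0.0581·37 + 0.1738·11 + 0.1484·64 + 0.1379·74 = 130.0663
  x_1 = 0.1516·87 + 1.1492·15 + 0.1616·75 + 0.1022·37 + 0.1057·11 + 0.1586·64 + 0.1649·74 = 69.8408
  x_2 = 0.1641·87 + 0.1364·15 + 1.0703·75 + 0.1171·37 + 0.1679·11 + 0.1506·64 + 0.1300·74 = 122.0234
  x_3 = 0.1125·87 + 0.0798·15 + 0.1519·75 + 1.0985·37 + 0.0951·11 + 0.0885·64 + 0.0965·74 = 76.8686
  x_4 = 0.1258·87 + 0.1264·15 + 0.0637·75 + 0.0932·37 + 1.0961·11 + 0.0629·64 + 0.0945·74 = 44.1413
  x_5 = 0.1320·87 + 0.1518·15 + 0.1406·75 + 0.1029·37 + 0.1840·11 + 1.1779·64 + 0.1146·74 = 114.0013
  x_6 = 0.1409·87 + 0.0909·15 + 0.1040·75 + 0.1072·37 + 0.1232·11 + 0.0662·64 + 1.0973·74 = 112.1808
Output multipliers (column sums of L):
  Agriculture: 1.9229
  Construction: 1.8982
  Services: 1.8053
  Transport: 1.6792
  Energy: 1.9458
  Electronics: 1.8530
  Textiles: 1.8357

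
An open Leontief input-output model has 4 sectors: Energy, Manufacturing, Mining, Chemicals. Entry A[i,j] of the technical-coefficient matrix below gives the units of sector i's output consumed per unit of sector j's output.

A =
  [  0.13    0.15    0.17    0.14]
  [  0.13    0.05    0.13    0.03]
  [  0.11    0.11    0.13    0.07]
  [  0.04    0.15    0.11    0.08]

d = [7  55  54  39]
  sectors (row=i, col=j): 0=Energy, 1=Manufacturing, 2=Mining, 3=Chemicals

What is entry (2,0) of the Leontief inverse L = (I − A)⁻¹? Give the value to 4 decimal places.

L[2,0] = 0.1905

Form M = I − A:
  [  0.87   -0.15   -0.17   -0.14]
  [ -0.13    0.95   -0.13   -0.03]
  [ -0.11   -0.11    0.87   -0.07]
  [ -0.04   -0.15   -0.11    0.92]
Leontief inverse L = M⁻¹:
  [  1.2385    0.2663    0.3097    0.2207]
  [  0.1990    1.1224    0.2171    0.0834]
  [  0.1905    0.1931    1.2318    0.1290]
  [  0.1091    0.2177    0.1962    1.1256]
Total output x = L · d:
  x_0 = 1.2385·7 + 0.2663·55 + 0.3097·54 + 0.2207·39 = 48.6462
  x_1 = 0.1990·7 + 1.1224·55 + 0.2171·54 + 0.0834·39 = 78.1012
  x_2 = 0.1905·7 + 0.1931·55 + 1.2318·54 + 0.1290·39 = 83.5034
  x_3 = 0.1091·7 + 0.2177·55 + 0.1962·54 + 1.1256·39 = 67.2243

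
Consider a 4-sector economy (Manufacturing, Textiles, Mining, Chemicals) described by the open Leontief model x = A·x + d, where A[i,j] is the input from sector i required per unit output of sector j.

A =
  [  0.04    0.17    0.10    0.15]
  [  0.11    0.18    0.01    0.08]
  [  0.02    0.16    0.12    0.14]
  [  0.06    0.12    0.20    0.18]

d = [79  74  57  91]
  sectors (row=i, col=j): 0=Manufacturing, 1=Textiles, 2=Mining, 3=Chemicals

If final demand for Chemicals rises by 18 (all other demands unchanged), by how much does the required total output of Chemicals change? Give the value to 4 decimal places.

Form M = I − A:
  [  0.96   -0.17   -0.10   -0.15]
  [ -0.11    0.82   -0.01   -0.08]
  [ -0.02   -0.16    0.88   -0.14]
  [ -0.06   -0.12   -0.20    0.82]
Leontief inverse L = M⁻¹:
  [  1.0966    0.3023    0.1876    0.2621]
  [  0.1599    1.2910    0.0709    0.1673]
  [  0.0733    0.2863    1.2041    0.2469]
  [  0.1215    0.2809    0.3178    1.3234]
Total output x = L · d:
  x_0 = 1.0966·79 + 0.3023·74 + 0.1876·57 + 0.2621·91 = 143.5502
  x_1 = 0.1599·79 + 1.2910·74 + 0.0709·57 + 0.1673·91 = 127.4211
  x_2 = 0.0733·79 + 0.2863·74 + 1.2041·57 + 0.2469·91 = 118.0772
  x_3 = 0.1215·79 + 0.2809·74 + 0.3178·57 + 1.3234·91 = 168.9256
Δx_3 = L[3,3] · Δd_3 = 1.3234 · 18 = 23.8211

23.8211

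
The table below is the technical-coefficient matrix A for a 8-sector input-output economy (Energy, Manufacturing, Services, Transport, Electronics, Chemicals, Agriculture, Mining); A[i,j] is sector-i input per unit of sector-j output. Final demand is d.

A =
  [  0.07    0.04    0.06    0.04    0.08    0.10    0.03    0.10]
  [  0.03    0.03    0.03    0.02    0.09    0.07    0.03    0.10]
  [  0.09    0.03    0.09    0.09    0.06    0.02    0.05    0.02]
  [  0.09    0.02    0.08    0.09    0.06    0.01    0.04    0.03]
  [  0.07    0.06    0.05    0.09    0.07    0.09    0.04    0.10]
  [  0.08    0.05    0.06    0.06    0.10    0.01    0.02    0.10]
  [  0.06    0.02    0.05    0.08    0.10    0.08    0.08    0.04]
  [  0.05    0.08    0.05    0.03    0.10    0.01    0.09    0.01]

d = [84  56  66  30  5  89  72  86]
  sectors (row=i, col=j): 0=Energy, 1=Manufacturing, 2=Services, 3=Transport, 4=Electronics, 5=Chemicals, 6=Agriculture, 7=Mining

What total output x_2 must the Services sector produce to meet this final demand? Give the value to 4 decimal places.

115.2758

Form M = I − A:
  [  0.93   -0.04   -0.06   -0.04   -0.08   -0.10   -0.03   -0.10]
  [ -0.03    0.97   -0.03   -0.02   -0.09   -0.07   -0.03   -0.10]
  [ -0.09   -0.03    0.91   -0.09   -0.06   -0.02   -0.05   -0.02]
  [ -0.09   -0.02   -0.08    0.91   -0.06   -0.01   -0.04   -0.03]
  [ -0.07   -0.06   -0.05   -0.09    0.93   -0.09   -0.04   -0.10]
  [ -0.08   -0.05   -0.06   -0.06   -0.10    0.99   -0.02   -0.10]
  [ -0.06   -0.02   -0.05   -0.08   -0.10   -0.08    0.92   -0.04]
  [ -0.05   -0.08   -0.05   -0.03   -0.10   -0.01   -0.09    0.99]
Leontief inverse L = M⁻¹:
  [  1.1379    0.0853    0.1186    0.1015    0.1620    0.1470    0.0770    0.1633]
  [  0.0812    1.0666    0.0739    0.0675    0.1541    0.1068    0.0679    0.1486]
  [  0.1518    0.0637    1.1441    0.1483    0.1269    0.0640    0.0896    0.0723]
  [  0.1478    0.0520    0.1307    1.1443    0.1222    0.0510    0.0774    0.0781]
  [  0.1438    0.1073    0.1139    0.1573    1.1584    0.1404    0.0910    0.1673]
  [  0.1419    0.0912    0.1140    0.1172    0.1734    1.0569    0.0647    0.1563]
  [  0.1296    0.0612    0.1094    0.1465    0.1796    0.1295    1.1262    0.1026]
  [  0.1039    0.1126    0.0963    0.0831    0.1658    0.0575    0.1285    1.0642]
Total output x = L · d:
  x_0 = 1.1379·84 + 0.0853·56 + 0.1186·66 + 0.1015·30 + 0.1620·5 + 0.1470·89 + 0.0770·72 + 0.1633·86 = 144.7128
  x_1 = 0.0812·84 + 1.0666·56 + 0.0739·66 + 0.0675·30 + 0.1541·5 + 0.1068·89 + 0.0679·72 + 0.1486·86 = 101.4001
  x_2 = 0.1518·84 + 0.0637·56 + 1.1441·66 + 0.1483·30 + 0.1269·5 + 0.0640·89 + 0.0896·72 + 0.0723·86 = 115.2758
  x_3 = 0.1478·84 + 0.0520·56 + 0.1307·66 + 1.1443·30 + 0.1222·5 + 0.0510·89 + 0.0774·72 + 0.0781·86 = 75.7215
  x_4 = 0.1438·84 + 0.1073·56 + 0.1139·66 + 0.1573·30 + 1.1584·5 + 0.1404·89 + 0.0910·72 + 0.1673·86 = 69.5502
  x_5 = 0.1419·84 + 0.0912·56 + 0.1140·66 + 0.1172·30 + 0.1734·5 + 1.0569·89 + 0.0647·72 + 0.1563·86 = 141.0979
  x_6 = 0.1296·84 + 0.0612·56 + 0.1094·66 + 0.1465·30 + 0.1796·5 + 0.1295·89 + 1.1262·72 + 0.1026·86 = 128.2599
  x_7 = 0.1039·84 + 0.1126·56 + 0.0963·66 + 0.0831·30 + 0.1658·5 + 0.0575·89 + 0.1285·72 + 1.0642·86 = 130.5985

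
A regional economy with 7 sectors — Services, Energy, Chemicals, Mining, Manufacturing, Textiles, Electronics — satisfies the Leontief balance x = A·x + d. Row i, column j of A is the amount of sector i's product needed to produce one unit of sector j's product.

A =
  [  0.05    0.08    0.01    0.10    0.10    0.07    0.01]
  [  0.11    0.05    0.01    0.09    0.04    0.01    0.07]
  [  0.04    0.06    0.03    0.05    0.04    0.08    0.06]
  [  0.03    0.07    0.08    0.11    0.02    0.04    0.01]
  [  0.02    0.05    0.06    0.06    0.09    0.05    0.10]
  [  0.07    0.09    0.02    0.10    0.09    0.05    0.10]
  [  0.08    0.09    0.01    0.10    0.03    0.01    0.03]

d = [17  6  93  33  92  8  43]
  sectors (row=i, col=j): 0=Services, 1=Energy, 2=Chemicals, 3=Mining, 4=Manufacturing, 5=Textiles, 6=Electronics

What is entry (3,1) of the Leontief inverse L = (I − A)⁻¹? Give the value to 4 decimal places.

Form M = I − A:
  [  0.95   -0.08   -0.01   -0.10   -0.10   -0.07   -0.01]
  [ -0.11    0.95   -0.01   -0.09   -0.04   -0.01   -0.07]
  [ -0.04   -0.06    0.97   -0.05   -0.04   -0.08   -0.06]
  [ -0.03   -0.07   -0.08    0.89   -0.02   -0.04   -0.01]
  [ -0.02   -0.05   -0.06   -0.06    0.91   -0.05   -0.10]
  [ -0.07   -0.09   -0.02   -0.10   -0.09    0.95   -0.10]
  [ -0.08   -0.09   -0.01   -0.10   -0.03   -0.01    0.97]
Leontief inverse L = M⁻¹:
  [  1.0886    0.1277    0.0374    0.1636    0.1420    0.0996    0.0493]
  [  0.1450    1.0942    0.0314    0.1486    0.0754    0.0361    0.0954]
  [  0.0765    0.1031    1.0492    0.1051    0.0747    0.1044    0.0927]
  [  0.0630    0.1100    0.1025    1.1627    0.0497    0.0664    0.0389]
  [  0.0602    0.0994    0.0846    0.1221    1.1286    0.0786    0.1387]
  [  0.1199    0.1498    0.0498    0.1785    0.1377    1.0835    0.1429]
  [  0.1136    0.1291    0.0305    0.1538    0.0609    0.0331    1.0546]
Total output x = L · d:
  x_0 = 1.0886·17 + 0.1277·6 + 0.0374·93 + 0.1636·33 + 0.1420·92 + 0.0996·8 + 0.0493·43 = 44.1271
  x_1 = 0.1450·17 + 1.0942·6 + 0.0314·93 + 0.1486·33 + 0.0754·92 + 0.0361·8 + 0.0954·43 = 28.1822
  x_2 = 0.0765·17 + 0.1031·6 + 1.0492·93 + 0.1051·33 + 0.0747·92 + 0.1044·8 + 0.0927·43 = 114.6598
  x_3 = 0.0630·17 + 0.1100·6 + 0.1025·93 + 1.1627·33 + 0.0497·92 + 0.0664·8 + 0.0389·43 = 56.4094
  x_4 = 0.0602·17 + 0.0994·6 + 0.0846·93 + 0.1221·33 + 1.1286·92 + 0.0786·8 + 0.1387·43 = 123.9415
  x_5 = 0.1199·17 + 0.1498·6 + 0.0498·93 + 0.1785·33 + 0.1377·92 + 1.0835·8 + 0.1429·43 = 40.9451
  x_6 = 0.1136·17 + 0.1291·6 + 0.0305·93 + 0.1538·33 + 0.0609·92 + 0.0331·8 + 1.0546·43 = 61.8369

L[3,1] = 0.1100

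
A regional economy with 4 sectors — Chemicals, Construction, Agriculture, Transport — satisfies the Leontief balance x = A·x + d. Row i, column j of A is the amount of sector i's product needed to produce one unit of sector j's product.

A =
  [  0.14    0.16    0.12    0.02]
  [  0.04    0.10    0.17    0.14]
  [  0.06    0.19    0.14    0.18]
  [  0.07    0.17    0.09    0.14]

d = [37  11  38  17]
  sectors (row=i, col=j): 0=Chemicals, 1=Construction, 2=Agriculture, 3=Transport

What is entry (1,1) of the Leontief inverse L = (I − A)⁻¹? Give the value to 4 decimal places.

Form M = I − A:
  [  0.86   -0.16   -0.12   -0.02]
  [ -0.04    0.90   -0.17   -0.14]
  [ -0.06   -0.19    0.86   -0.18]
  [ -0.07   -0.17   -0.09    0.86]
Leontief inverse L = M⁻¹:
  [  1.2029    0.2876    0.2377    0.1245]
  [  0.0991    1.2390    0.2864    0.2639]
  [  0.1333    0.3578    1.2867    0.3307]
  [  0.1315    0.3058    0.2106    1.2597]
Total output x = L · d:
  x_0 = 1.2029·37 + 0.2876·11 + 0.2377·38 + 0.1245·17 = 58.8206
  x_1 = 0.0991·37 + 1.2390·11 + 0.2864·38 + 0.2639·17 = 32.6654
  x_2 = 0.1333·37 + 0.3578·11 + 1.2867·38 + 0.3307·17 = 63.3859
  x_3 = 0.1315·37 + 0.3058·11 + 0.2106·38 + 1.2597·17 = 37.6457

L[1,1] = 1.2390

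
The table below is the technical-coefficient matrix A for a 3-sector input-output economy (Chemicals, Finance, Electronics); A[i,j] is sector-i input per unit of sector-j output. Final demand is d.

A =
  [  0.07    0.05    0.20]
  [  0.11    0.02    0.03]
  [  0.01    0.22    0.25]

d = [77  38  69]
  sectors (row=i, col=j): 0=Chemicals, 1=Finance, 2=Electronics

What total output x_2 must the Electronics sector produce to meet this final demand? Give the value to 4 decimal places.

Form M = I − A:
  [  0.93   -0.05   -0.20]
  [ -0.11    0.98   -0.03]
  [ -0.01   -0.22    0.75]
Leontief inverse L = M⁻¹:
  [  1.0929    0.1223    0.2963]
  [  0.1242    1.0436    0.0749]
  [  0.0510    0.3077    1.3592]
Total output x = L · d:
  x_0 = 1.0929·77 + 0.1223·38 + 0.2963·69 = 109.2489
  x_1 = 0.1242·77 + 1.0436·38 + 0.0749·69 = 54.3874
  x_2 = 0.0510·77 + 0.3077·38 + 1.3592·69 = 109.4103

109.4103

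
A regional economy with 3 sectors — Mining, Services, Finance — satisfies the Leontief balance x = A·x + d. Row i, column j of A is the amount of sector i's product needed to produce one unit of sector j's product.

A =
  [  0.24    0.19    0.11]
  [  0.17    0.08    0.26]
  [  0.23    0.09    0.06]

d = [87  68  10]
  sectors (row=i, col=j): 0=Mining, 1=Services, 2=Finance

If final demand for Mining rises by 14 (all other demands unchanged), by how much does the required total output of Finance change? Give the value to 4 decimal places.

5.5459

Form M = I − A:
  [  0.76   -0.19   -0.11]
  [ -0.17    0.92   -0.26]
  [ -0.23   -0.09    0.94]
Leontief inverse L = M⁻¹:
  [  1.4690    0.3291    0.2629]
  [  0.3834    1.2031    0.3776]
  [  0.3961    0.1957    1.1643]
Total output x = L · d:
  x_0 = 1.4690·87 + 0.3291·68 + 0.2629·10 = 152.8085
  x_1 = 0.3834·87 + 1.2031·68 + 0.3776·10 = 118.9407
  x_2 = 0.3961·87 + 0.1957·68 + 1.1643·10 = 59.4156
Δx_2 = L[2,0] · Δd_0 = 0.3961 · 14 = 5.5459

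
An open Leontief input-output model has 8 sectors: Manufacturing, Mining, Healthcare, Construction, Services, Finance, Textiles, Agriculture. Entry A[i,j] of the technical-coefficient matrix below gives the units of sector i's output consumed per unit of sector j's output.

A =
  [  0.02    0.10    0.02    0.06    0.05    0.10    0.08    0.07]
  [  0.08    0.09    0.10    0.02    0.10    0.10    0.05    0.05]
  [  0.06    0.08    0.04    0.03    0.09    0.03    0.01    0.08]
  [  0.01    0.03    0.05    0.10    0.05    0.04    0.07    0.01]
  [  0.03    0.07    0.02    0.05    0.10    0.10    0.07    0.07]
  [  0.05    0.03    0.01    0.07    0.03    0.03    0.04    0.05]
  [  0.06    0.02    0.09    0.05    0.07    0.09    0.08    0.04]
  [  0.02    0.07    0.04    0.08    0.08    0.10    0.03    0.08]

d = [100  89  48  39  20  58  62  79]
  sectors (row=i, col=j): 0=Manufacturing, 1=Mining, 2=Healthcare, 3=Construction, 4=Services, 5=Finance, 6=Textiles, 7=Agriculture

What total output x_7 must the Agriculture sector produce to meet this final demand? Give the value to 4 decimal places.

Form M = I − A:
  [  0.98   -0.10   -0.02   -0.06   -0.05   -0.10   -0.08   -0.07]
  [ -0.08    0.91   -0.10   -0.02   -0.10   -0.10   -0.05   -0.05]
  [ -0.06   -0.08    0.96   -0.03   -0.09   -0.03   -0.01   -0.08]
  [ -0.01   -0.03   -0.05    0.90   -0.05   -0.04   -0.07   -0.01]
  [ -0.03   -0.07   -0.02   -0.05    0.90   -0.10   -0.07   -0.07]
  [ -0.05   -0.03   -0.01   -0.07   -0.03    0.97   -0.04   -0.05]
  [ -0.06   -0.02   -0.09   -0.05   -0.07   -0.09    0.92   -0.04]
  [ -0.02   -0.07   -0.04   -0.08   -0.08   -0.10   -0.03    0.92]
Leontief inverse L = M⁻¹:
  [  1.0605    0.1524    0.0652    0.1135    0.1150    0.1679    0.1298    0.1194]
  [  0.1282    1.1596    0.1480    0.0794    0.1797    0.1809    0.1071    0.1147]
  [  0.0926    0.1328    1.0756    0.0748    0.1501    0.0930    0.0523    0.1274]
  [  0.0365    0.0644    0.0814    1.1392    0.0954    0.0840    0.1065    0.0422]
  [  0.0694    0.1240    0.0624    0.1051    1.1668    0.1703    0.1216    0.1219]
  [  0.0713    0.0629    0.0363    0.1057    0.0689    1.0723    0.0725    0.0798]
  [  0.0977    0.0726    0.1289    0.1026    0.1331    0.1536    1.1284    0.0912]
  [  0.0570    0.1229    0.0801    0.1348    0.1443    0.1651    0.0778    1.1297]
Total output x = L · d:
  x_0 = 1.0605·100 + 0.1524·89 + 0.0652·48 + 0.1135·39 + 0.1150·20 + 0.1679·58 + 0.1298·62 + 0.1194·79 = 156.6880
  x_1 = 0.1282·100 + 1.1596·89 + 0.1480·48 + 0.0794·39 + 0.1797·20 + 0.1809·58 + 0.1071·62 + 0.1147·79 = 156.0101
  x_2 = 0.0926·100 + 0.1328·89 + 1.0756·48 + 0.0748·39 + 0.1501·20 + 0.0930·58 + 0.0523·62 + 0.1274·79 = 97.3208
  x_3 = 0.0365·100 + 0.0644·89 + 0.0814·48 + 1.1392·39 + 0.0954·20 + 0.0840·58 + 0.1065·62 + 0.0422·79 = 74.4312
  x_4 = 0.0694·100 + 0.1240·89 + 0.0624·48 + 0.1051·39 + 1.1668·20 + 0.1703·58 + 0.1216·62 + 0.1219·79 = 75.4513
  x_5 = 0.0713·100 + 0.0629·89 + 0.0363·48 + 0.1057·39 + 0.0689·20 + 1.0723·58 + 0.0725·62 + 0.0798·79 = 92.9705
  x_6 = 0.0977·100 + 0.0726·89 + 0.1289·48 + 0.1026·39 + 0.1331·20 + 0.1536·58 + 1.1284·62 + 0.0912·79 = 115.1540
  x_7 = 0.0570·100 + 0.1229·89 + 0.0801·48 + 0.1348·39 + 0.1443·20 + 0.1651·58 + 0.0778·62 + 1.1297·79 = 132.2713

132.2713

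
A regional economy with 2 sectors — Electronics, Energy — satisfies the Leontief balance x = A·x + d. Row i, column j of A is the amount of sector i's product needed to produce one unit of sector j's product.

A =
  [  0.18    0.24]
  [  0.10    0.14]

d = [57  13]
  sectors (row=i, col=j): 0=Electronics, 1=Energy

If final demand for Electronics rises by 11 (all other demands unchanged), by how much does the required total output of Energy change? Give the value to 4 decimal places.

1.6148

Form M = I − A:
  [  0.82   -0.24]
  [ -0.10    0.86]
Leontief inverse L = M⁻¹:
  [  1.2625    0.3523]
  [  0.1468    1.2038]
Total output x = L · d:
  x_0 = 1.2625·57 + 0.3523·13 = 76.5414
  x_1 = 0.1468·57 + 1.2038·13 = 24.0164
Δx_1 = L[1,0] · Δd_0 = 0.1468 · 11 = 1.6148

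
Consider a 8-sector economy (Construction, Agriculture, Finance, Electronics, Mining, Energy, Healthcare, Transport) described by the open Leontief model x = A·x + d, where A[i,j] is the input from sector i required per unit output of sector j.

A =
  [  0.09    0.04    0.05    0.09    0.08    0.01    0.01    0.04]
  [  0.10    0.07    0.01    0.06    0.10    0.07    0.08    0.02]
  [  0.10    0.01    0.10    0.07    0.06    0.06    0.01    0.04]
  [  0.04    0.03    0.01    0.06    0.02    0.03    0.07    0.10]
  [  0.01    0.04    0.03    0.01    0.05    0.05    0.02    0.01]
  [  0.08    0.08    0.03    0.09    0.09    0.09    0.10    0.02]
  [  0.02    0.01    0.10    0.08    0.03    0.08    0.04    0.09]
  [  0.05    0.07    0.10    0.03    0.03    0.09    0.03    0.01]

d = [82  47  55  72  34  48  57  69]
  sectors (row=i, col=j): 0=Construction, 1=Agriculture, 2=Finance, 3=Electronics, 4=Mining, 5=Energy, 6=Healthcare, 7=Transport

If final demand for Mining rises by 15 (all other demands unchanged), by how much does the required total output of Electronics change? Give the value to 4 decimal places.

0.7821

Form M = I − A:
  [  0.91   -0.04   -0.05   -0.09   -0.08   -0.01   -0.01   -0.04]
  [ -0.10    0.93   -0.01   -0.06   -0.10   -0.07   -0.08   -0.02]
  [ -0.10   -0.01    0.90   -0.07   -0.06   -0.06   -0.01   -0.04]
  [ -0.04   -0.03   -0.01    0.94   -0.02   -0.03   -0.07   -0.10]
  [ -0.01   -0.04   -0.03   -0.01    0.95   -0.05   -0.02   -0.01]
  [ -0.08   -0.08   -0.03   -0.09   -0.09    0.91   -0.10   -0.02]
  [ -0.02   -0.01   -0.10   -0.08   -0.03   -0.08    0.96   -0.09]
  [ -0.05   -0.07   -0.10   -0.03   -0.03   -0.09   -0.03    0.99]
Leontief inverse L = M⁻¹:
  [  1.1309    0.0681    0.0822    0.1295    0.1178    0.0439    0.0369    0.0689]
  [  0.1502    1.1082    0.0506    0.1139    0.1517    0.1185    0.1200    0.0568]
  [  0.1499    0.0415    1.1405    0.1184    0.1046    0.1003    0.0404    0.0717]
  [  0.0755    0.0580    0.0462    1.0978    0.0521    0.0687    0.0984    0.1278]
  [  0.0335    0.0578    0.0481    0.0330    1.0742    0.0739    0.0389    0.0237]
  [  0.1381    0.1233    0.0776    0.1530    0.1482    1.1477    0.1483    0.0648]
  [  0.0690    0.0438    0.1457    0.1289    0.0724    0.1288    1.0757    0.1237]
  [  0.1008    0.1020    0.1373    0.0786    0.0770    0.1333    0.0647    1.0391]
Total output x = L · d:
  x_0 = 1.1309·82 + 0.0681·47 + 0.0822·55 + 0.1295·72 + 0.1178·34 + 0.0439·48 + 0.0369·57 + 0.0689·69 = 122.7522
  x_1 = 0.1502·82 + 1.1082·47 + 0.0506·55 + 0.1139·72 + 0.1517·34 + 0.1185·48 + 0.1200·57 + 0.0568·69 = 96.9933
  x_2 = 0.1499·82 + 0.0415·47 + 1.1405·55 + 0.1184·72 + 0.1046·34 + 0.1003·48 + 0.0404·57 + 0.0717·69 = 101.1106
  x_3 = 0.0755·82 + 0.0580·47 + 0.0462·55 + 1.0978·72 + 0.0521·34 + 0.0687·48 + 0.0984·57 + 0.1278·69 = 109.9958
  x_4 = 0.0335·82 + 0.0578·47 + 0.0481·55 + 0.0330·72 + 1.0742·34 + 0.0739·48 + 0.0389·57 + 0.0237·69 = 54.4112
  x_5 = 0.1381·82 + 0.1233·47 + 0.0776·55 + 0.1530·72 + 0.1482·34 + 1.1477·48 + 0.1483·57 + 0.0648·69 = 105.4656
  x_6 = 0.0690·82 + 0.0438·47 + 0.1457·55 + 0.1289·72 + 0.0724·34 + 0.1288·48 + 1.0757·57 + 0.1237·69 = 103.5062
  x_7 = 0.1008·82 + 0.1020·47 + 0.1373·55 + 0.0786·72 + 0.0770·34 + 0.1333·48 + 0.0647·57 + 1.0391·69 = 110.6742
Δx_3 = L[3,4] · Δd_4 = 0.0521 · 15 = 0.7821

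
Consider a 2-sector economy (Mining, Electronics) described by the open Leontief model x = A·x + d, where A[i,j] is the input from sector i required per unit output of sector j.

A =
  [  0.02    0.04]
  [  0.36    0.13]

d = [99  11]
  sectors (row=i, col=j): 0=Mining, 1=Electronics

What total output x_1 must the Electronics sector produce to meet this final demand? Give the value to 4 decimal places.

Form M = I − A:
  [  0.98   -0.04]
  [ -0.36    0.87]
Leontief inverse L = M⁻¹:
  [  1.0379    0.0477]
  [  0.4295    1.1692]
Total output x = L · d:
  x_0 = 1.0379·99 + 0.0477·11 = 103.2808
  x_1 = 0.4295·99 + 1.1692·11 = 55.3806

55.3806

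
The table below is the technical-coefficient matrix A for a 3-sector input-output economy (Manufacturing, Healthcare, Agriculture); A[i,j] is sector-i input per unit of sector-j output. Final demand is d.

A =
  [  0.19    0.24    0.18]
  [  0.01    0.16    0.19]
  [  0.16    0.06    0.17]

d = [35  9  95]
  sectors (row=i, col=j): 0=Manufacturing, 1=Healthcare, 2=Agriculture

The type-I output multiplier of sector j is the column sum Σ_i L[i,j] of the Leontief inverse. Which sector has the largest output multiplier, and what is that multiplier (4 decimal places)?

Form M = I − A:
  [  0.81   -0.24   -0.18]
  [ -0.01    0.84   -0.19]
  [ -0.16   -0.06    0.83]
Leontief inverse L = M⁻¹:
  [  1.3140    0.4024    0.3771]
  [  0.0742    1.2330    0.2983]
  [  0.2587    0.1667    1.2991]
Total output x = L · d:
  x_0 = 1.3140·35 + 0.4024·9 + 0.3771·95 = 85.4343
  x_1 = 0.0742·35 + 1.2330·9 + 0.2983·95 = 42.0331
  x_2 = 0.2587·35 + 0.1667·9 + 1.2991·95 = 133.9656
Output multipliers (column sums of L):
  Manufacturing: 1.6468
  Healthcare: 1.8020
  Agriculture: 1.9745

Agriculture (1.9745)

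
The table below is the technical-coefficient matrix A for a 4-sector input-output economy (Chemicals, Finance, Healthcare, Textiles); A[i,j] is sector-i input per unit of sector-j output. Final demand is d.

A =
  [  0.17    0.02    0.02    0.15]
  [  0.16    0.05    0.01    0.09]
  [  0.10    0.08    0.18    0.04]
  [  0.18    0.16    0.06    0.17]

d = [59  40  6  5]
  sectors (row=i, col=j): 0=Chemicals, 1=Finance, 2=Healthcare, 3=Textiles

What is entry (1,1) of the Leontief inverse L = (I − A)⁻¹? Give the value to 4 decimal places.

L[1,1] = 1.0882

Form M = I − A:
  [  0.83   -0.02   -0.02   -0.15]
  [ -0.16    0.95   -0.01   -0.09]
  [ -0.10   -0.08    0.82   -0.04]
  [ -0.18   -0.16   -0.06    0.83]
Leontief inverse L = M⁻¹:
  [  1.2769    0.0716    0.0496    0.2409]
  [  0.2493    1.0882    0.0314    0.1646]
  [  0.1966    0.1263    1.2338    0.1087]
  [  0.3392    0.2344    0.1060    1.2966]
Total output x = L · d:
  x_0 = 1.2769·59 + 0.0716·40 + 0.0496·6 + 0.2409·5 = 79.7025
  x_1 = 0.2493·59 + 1.0882·40 + 0.0314·6 + 0.1646·5 = 59.2464
  x_2 = 0.1966·59 + 0.1263·40 + 1.2338·6 + 0.1087·5 = 24.5979
  x_3 = 0.3392·59 + 0.2344·40 + 0.1060·6 + 1.2966·5 = 36.5081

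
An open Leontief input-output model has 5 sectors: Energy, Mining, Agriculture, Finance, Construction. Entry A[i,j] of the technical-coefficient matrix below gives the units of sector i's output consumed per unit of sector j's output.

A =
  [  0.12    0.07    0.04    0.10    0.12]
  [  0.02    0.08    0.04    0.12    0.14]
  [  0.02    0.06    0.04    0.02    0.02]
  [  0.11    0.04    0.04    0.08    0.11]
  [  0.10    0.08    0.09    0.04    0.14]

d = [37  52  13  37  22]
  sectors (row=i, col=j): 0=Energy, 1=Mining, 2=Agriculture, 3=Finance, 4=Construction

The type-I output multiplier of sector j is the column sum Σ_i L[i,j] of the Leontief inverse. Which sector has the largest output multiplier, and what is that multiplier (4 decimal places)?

Form M = I − A:
  [  0.88   -0.07   -0.04   -0.10   -0.12]
  [ -0.02    0.92   -0.04   -0.12   -0.14]
  [ -0.02   -0.06    0.96   -0.02   -0.02]
  [ -0.11   -0.04   -0.04    0.92   -0.11]
  [ -0.10   -0.08   -0.09   -0.04    0.86]
Leontief inverse L = M⁻¹:
  [  1.1837    0.1200    0.0801    0.1550    0.2064]
  [  0.0725    1.1235    0.0770    0.1655    0.2160]
  [  0.0359    0.0771    1.0524    0.0389    0.0470]
  [  0.1649    0.0821    0.0742    1.1251    0.1820]
  [  0.1558    0.1304    0.1301    0.0898    1.2203]
Total output x = L · d:
  x_0 = 1.1837·37 + 0.1200·52 + 0.0801·13 + 0.1550·37 + 0.2064·22 = 61.3564
  x_1 = 0.0725·37 + 1.1235·52 + 0.0770·13 + 0.1655·37 + 0.2160·22 = 72.9780
  x_2 = 0.0359·37 + 0.0771·52 + 1.0524·13 + 0.0389·37 + 0.0470·22 = 21.4930
  x_3 = 0.1649·37 + 0.0821·52 + 0.0742·13 + 1.1251·37 + 0.1820·22 = 56.9700
  x_4 = 0.1558·37 + 0.1304·52 + 0.1301·13 + 0.0898·37 + 1.2203·22 = 44.4035
Output multipliers (column sums of L):
  Energy: 1.6128
  Mining: 1.5331
  Agriculture: 1.4138
  Finance: 1.5743
  Construction: 1.8717

Construction (1.8717)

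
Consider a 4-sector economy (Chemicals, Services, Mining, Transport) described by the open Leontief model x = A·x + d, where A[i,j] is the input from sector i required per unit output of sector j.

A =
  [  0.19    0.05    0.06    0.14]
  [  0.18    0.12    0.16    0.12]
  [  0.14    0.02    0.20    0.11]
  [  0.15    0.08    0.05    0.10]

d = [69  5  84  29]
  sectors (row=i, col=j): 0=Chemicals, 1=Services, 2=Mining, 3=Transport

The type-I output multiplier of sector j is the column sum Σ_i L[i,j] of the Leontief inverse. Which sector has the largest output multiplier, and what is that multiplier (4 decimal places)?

Form M = I − A:
  [  0.81   -0.05   -0.06   -0.14]
  [ -0.18    0.88   -0.16   -0.12]
  [ -0.14   -0.02    0.80   -0.11]
  [ -0.15   -0.08   -0.05    0.90]
Leontief inverse L = M⁻¹:
  [  1.3235    0.0997    0.1339    0.2355]
  [  0.3577    1.1856    0.2794    0.2479]
  [  0.2774    0.0643    1.2968    0.2102]
  [  0.2678    0.1256    0.1192    1.1841]
Total output x = L · d:
  x_0 = 1.3235·69 + 0.0997·5 + 0.1339·84 + 0.2355·29 = 109.8969
  x_1 = 0.3577·69 + 1.1856·5 + 0.2794·84 + 0.2479·29 = 61.2663
  x_2 = 0.2774·69 + 0.0643·5 + 1.2968·84 + 0.2102·29 = 134.4888
  x_3 = 0.2678·69 + 0.1256·5 + 0.1192·84 + 1.1841·29 = 63.4559
Output multipliers (column sums of L):
  Chemicals: 2.2263
  Services: 1.4751
  Mining: 1.8294
  Transport: 1.8777

Chemicals (2.2263)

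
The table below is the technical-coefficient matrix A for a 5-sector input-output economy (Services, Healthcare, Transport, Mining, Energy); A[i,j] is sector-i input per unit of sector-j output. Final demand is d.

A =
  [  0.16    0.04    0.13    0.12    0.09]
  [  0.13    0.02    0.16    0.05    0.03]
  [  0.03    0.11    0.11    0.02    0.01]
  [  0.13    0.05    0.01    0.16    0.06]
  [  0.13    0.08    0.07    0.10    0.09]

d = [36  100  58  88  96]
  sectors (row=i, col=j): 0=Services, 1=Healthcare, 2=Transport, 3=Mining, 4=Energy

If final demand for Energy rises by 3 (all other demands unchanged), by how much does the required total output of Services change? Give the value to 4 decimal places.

0.4346

Form M = I − A:
  [  0.84   -0.04   -0.13   -0.12   -0.09]
  [ -0.13    0.98   -0.16   -0.05   -0.03]
  [ -0.03   -0.11    0.89   -0.02   -0.01]
  [ -0.13   -0.05   -0.01    0.84   -0.06]
  [ -0.13   -0.08   -0.07   -0.10    0.91]
Leontief inverse L = M⁻¹:
  [  1.2683    0.0986    0.2167    0.2095    0.1449]
  [  0.1990    1.0646    0.2267    0.1048    0.0642]
  [  0.0750    0.1383    1.1622    0.0500    0.0280]
  [  0.2254    0.0894    0.0715    1.2426    0.1080]
  [  0.2292    0.1281    0.1481    0.1795    1.1393]
Total output x = L · d:
  x_0 = 1.2683·36 + 0.0986·100 + 0.2167·58 + 0.2095·88 + 0.1449·96 = 100.4327
  x_1 = 0.1990·36 + 1.0646·100 + 0.2267·58 + 0.1048·88 + 0.0642·96 = 142.1543
  x_2 = 0.0750·36 + 0.1383·100 + 1.1622·58 + 0.0500·88 + 0.0280·96 = 91.0297
  x_3 = 0.2254·36 + 0.0894·100 + 0.0715·58 + 1.2426·88 + 0.1080·96 = 140.9093
  x_4 = 0.2292·36 + 0.1281·100 + 0.1481·58 + 0.1795·88 + 1.1393·96 = 154.8259
Δx_0 = L[0,4] · Δd_4 = 0.1449 · 3 = 0.4346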